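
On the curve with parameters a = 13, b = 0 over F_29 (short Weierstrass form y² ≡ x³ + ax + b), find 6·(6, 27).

Write Q = (6, 27).
Double-and-add on 6 = (110)₂. Start with Q = (6, 27) for the leading 1-bit.
double: tangent at (6, 27): λ = (3·6² + 13)/(2·27) ≡ 5/25. 25⁻¹ ≡ 7 (mod 29), so λ ≡ 5·7 ≡ 6.
  x = λ² - 6 - 6 = 36 - 12 ≡ 24; y = λ·(6 - 24) - 27 ≡ 10. → (24, 10)
add Q: (24, 10) + (6, 27). λ = (27 - 10)/(6 - 24) ≡ 17/11 mod 29. 11⁻¹ ≡ 8 (mod 29), so λ ≡ 20.
  x = λ² - 24 - 6 = 400 - 30 ≡ 22; y = λ·(24 - 22) - 10 ≡ 1. → (22, 1)
double: tangent at (22, 1): λ = (3·22² + 13)/(2·1) ≡ 15/2. 2⁻¹ ≡ 15 (mod 29) since 2·15 = 30 ≡ 1, so λ ≡ 15·15 ≡ 22.
  x = λ² - 22 - 22 = 484 - 44 ≡ 5; y = λ·(22 - 5) - 1 ≡ 25. → (5, 25)

(5, 25)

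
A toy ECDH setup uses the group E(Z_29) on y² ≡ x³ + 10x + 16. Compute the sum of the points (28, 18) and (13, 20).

(4, 2)

(28, 18) + (13, 20). λ = (20 - 18)/(13 - 28) ≡ 2/14 mod 29. 14⁻¹ ≡ 27 (mod 29), so λ ≡ 25.
  x = λ² - 28 - 13 = 625 - 41 ≡ 4; y = λ·(28 - 4) - 18 ≡ 2. → (4, 2)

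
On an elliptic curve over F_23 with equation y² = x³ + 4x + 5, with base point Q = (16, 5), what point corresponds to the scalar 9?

Double-and-add on 9 = (1001)₂. Start with Q = (16, 5) for the leading 1-bit.
double: tangent at (16, 5): λ = (3·16² + 4)/(2·5) ≡ 13/10. 10⁻¹ ≡ 7 (mod 23), so λ ≡ 13·7 ≡ 22.
  x = λ² - 16 - 16 = 484 - 32 ≡ 15; y = λ·(16 - 15) - 5 ≡ 17. → (15, 17)
double: tangent at (15, 17): λ = (3·15² + 4)/(2·17) ≡ 12/11. 11⁻¹ ≡ 21 (mod 23) since 11·21 = 231 ≡ 1, so λ ≡ 12·21 ≡ 22.
  x = λ² - 15 - 15 = 484 - 30 ≡ 17; y = λ·(15 - 17) - 17 ≡ 8. → (17, 8)
double: tangent at (17, 8): λ = (3·17² + 4)/(2·8) ≡ 20/16. 16⁻¹ ≡ 13 (mod 23), so λ ≡ 20·13 ≡ 7.
  x = λ² - 17 - 17 = 49 - 34 ≡ 15; y = λ·(17 - 15) - 8 ≡ 6. → (15, 6)
add Q: (15, 6) + (16, 5). λ = (5 - 6)/(16 - 15) ≡ 22/1 mod 23. 1⁻¹ ≡ 1 (mod 23), so λ ≡ 22.
  x = λ² - 15 - 16 = 484 - 31 ≡ 16; y = λ·(15 - 16) - 6 ≡ 18. → (16, 18)

(16, 18)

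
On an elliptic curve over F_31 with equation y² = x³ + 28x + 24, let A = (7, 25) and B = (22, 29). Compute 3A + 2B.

First 3A:
Repeated addition: build up to 3A.
2A: tangent at (7, 25): λ = (3·7² + 28)/(2·25) ≡ 20/19. 19⁻¹ ≡ 18 (mod 31), so λ ≡ 20·18 ≡ 19.
  x = λ² - 7 - 7 = 361 - 14 ≡ 6; y = λ·(7 - 6) - 25 ≡ 25. → (6, 25)
3A: (6, 25) + (7, 25). λ = (25 - 25)/(7 - 6) ≡ 0/1 mod 31. 1⁻¹ ≡ 1 (mod 31), so λ ≡ 0.
  x = λ² - 6 - 7 = 0 - 13 ≡ 18; y = λ·(6 - 18) - 25 ≡ 6. → (18, 6)
3A = (18, 6).
Next 2B:
Repeated addition: build up to 2B.
2B: tangent at (22, 29): λ = (3·22² + 28)/(2·29) ≡ 23/27. 27⁻¹ ≡ 23 (mod 31) since 27·23 = 621 ≡ 1, so λ ≡ 23·23 ≡ 2.
  x = λ² - 22 - 22 = 4 - 44 ≡ 22; y = λ·(22 - 22) - 29 ≡ 2. → (22, 2)
2B = (22, 2).
Finally 3A + 2B:
(18, 6) + (22, 2). λ = (2 - 6)/(22 - 18) ≡ 27/4 mod 31. 4⁻¹ ≡ 8 (mod 31) since 4·8 = 32 ≡ 1, so λ ≡ 30.
  x = λ² - 18 - 22 = 900 - 40 ≡ 23; y = λ·(18 - 23) - 6 ≡ 30. → (23, 30)

(23, 30)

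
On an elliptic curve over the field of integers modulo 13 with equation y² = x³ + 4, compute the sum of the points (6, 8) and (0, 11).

(4, 4)

(6, 8) + (0, 11). λ = (11 - 8)/(0 - 6) ≡ 3/7 mod 13. 7⁻¹ ≡ 2 (mod 13), so λ ≡ 6.
  x = λ² - 6 - 0 = 36 - 6 ≡ 4; y = λ·(6 - 4) - 8 ≡ 4. → (4, 4)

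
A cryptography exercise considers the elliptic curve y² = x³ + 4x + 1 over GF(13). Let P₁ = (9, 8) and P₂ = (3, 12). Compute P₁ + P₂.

(9, 8) + (3, 12). λ = (12 - 8)/(3 - 9) ≡ 4/7 mod 13. 7⁻¹ ≡ 2 (mod 13), so λ ≡ 8.
  x = λ² - 9 - 3 = 64 - 12 ≡ 0; y = λ·(9 - 0) - 8 ≡ 12. → (0, 12)

(0, 12)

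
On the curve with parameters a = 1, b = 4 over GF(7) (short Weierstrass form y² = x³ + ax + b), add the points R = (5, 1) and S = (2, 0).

(5, 1) + (2, 0). λ = (0 - 1)/(2 - 5) ≡ 6/4 mod 7. 4⁻¹ ≡ 2 (mod 7), so λ ≡ 5.
  x = λ² - 5 - 2 = 25 - 7 ≡ 4; y = λ·(5 - 4) - 1 ≡ 4. → (4, 4)

(4, 4)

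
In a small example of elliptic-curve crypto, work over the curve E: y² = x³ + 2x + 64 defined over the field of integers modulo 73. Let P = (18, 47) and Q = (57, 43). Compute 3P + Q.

(34, 69)

First 3P:
Repeated addition: build up to 3P.
2P: tangent at (18, 47): λ = (3·18² + 2)/(2·47) ≡ 25/21. 21⁻¹ ≡ 7 (mod 73), so λ ≡ 25·7 ≡ 29.
  x = λ² - 18 - 18 = 841 - 36 ≡ 2; y = λ·(18 - 2) - 47 ≡ 52. → (2, 52)
3P: (2, 52) + (18, 47). λ = (47 - 52)/(18 - 2) ≡ 68/16 mod 73. 16⁻¹ ≡ 32 (mod 73), so λ ≡ 59.
  x = λ² - 2 - 18 = 3481 - 20 ≡ 30; y = λ·(2 - 30) - 52 ≡ 48. → (30, 48)
3P = (30, 48).
Finally 3P + Q:
(30, 48) + (57, 43). λ = (43 - 48)/(57 - 30) ≡ 68/27 mod 73. 27⁻¹ ≡ 46 (mod 73) since 27·46 = 1242 ≡ 1, so λ ≡ 62.
  x = λ² - 30 - 57 = 3844 - 87 ≡ 34; y = λ·(30 - 34) - 48 ≡ 69. → (34, 69)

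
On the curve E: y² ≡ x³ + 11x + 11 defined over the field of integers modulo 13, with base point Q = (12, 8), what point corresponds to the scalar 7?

(5, 3)

Repeated addition: build up to 7Q.
2Q: tangent at (12, 8): λ = (3·12² + 11)/(2·8) ≡ 1/3. 3⁻¹ ≡ 9 (mod 13), so λ ≡ 1·9 ≡ 9.
  x = λ² - 12 - 12 = 81 - 24 ≡ 5; y = λ·(12 - 5) - 8 ≡ 3. → (5, 3)
3Q: (5, 3) + (12, 8). λ = (8 - 3)/(12 - 5) ≡ 5/7 mod 13. 7⁻¹ ≡ 2 (mod 13), so λ ≡ 10.
  x = λ² - 5 - 12 = 100 - 17 ≡ 5; y = λ·(5 - 5) - 3 ≡ 10. → (5, 10)
4Q: (5, 10) + (12, 8). λ = (8 - 10)/(12 - 5) ≡ 11/7 mod 13. 7⁻¹ ≡ 2 (mod 13) since 7·2 = 14 ≡ 1, so λ ≡ 9.
  x = λ² - 5 - 12 = 81 - 17 ≡ 12; y = λ·(5 - 12) - 10 ≡ 5. → (12, 5)
5Q: (12, 5) + (12, 8): same x and y₁ ≡ -y₂, so the sum is O.
6Q: O + (12, 8) = (12, 8) (identity).
7Q: tangent at (12, 8): λ = (3·12² + 11)/(2·8) ≡ 1/3. 3⁻¹ ≡ 9 (mod 13), so λ ≡ 1·9 ≡ 9.
  x = λ² - 12 - 12 = 81 - 24 ≡ 5; y = λ·(12 - 5) - 8 ≡ 3. → (5, 3)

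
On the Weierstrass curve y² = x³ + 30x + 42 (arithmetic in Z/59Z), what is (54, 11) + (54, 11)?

tangent at (54, 11): λ = (3·54² + 30)/(2·11) ≡ 46/22. 22⁻¹ ≡ 51 (mod 59) since 22·51 = 1122 ≡ 1, so λ ≡ 46·51 ≡ 45.
  x = λ² - 54 - 54 = 2025 - 108 ≡ 29; y = λ·(54 - 29) - 11 ≡ 52. → (29, 52)

(29, 52)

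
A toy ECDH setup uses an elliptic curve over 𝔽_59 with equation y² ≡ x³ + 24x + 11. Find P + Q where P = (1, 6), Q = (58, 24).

(1, 6) + (58, 24). λ = (24 - 6)/(58 - 1) ≡ 18/57 mod 59. 57⁻¹ ≡ 29 (mod 59) since 57·29 = 1653 ≡ 1, so λ ≡ 50.
  x = λ² - 1 - 58 = 2500 - 59 ≡ 22; y = λ·(1 - 22) - 6 ≡ 6. → (22, 6)

(22, 6)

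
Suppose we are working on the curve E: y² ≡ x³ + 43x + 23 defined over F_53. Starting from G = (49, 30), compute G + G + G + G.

(21, 45)

Double-and-add on 4 = (100)₂. Start with G = (49, 30) for the leading 1-bit.
double: tangent at (49, 30): λ = (3·49² + 43)/(2·30) ≡ 38/7. 7⁻¹ ≡ 38 (mod 53) since 7·38 = 266 ≡ 1, so λ ≡ 38·38 ≡ 13.
  x = λ² - 49 - 49 = 169 - 98 ≡ 18; y = λ·(49 - 18) - 30 ≡ 2. → (18, 2)
double: tangent at (18, 2): λ = (3·18² + 43)/(2·2) ≡ 8/4. 4⁻¹ ≡ 40 (mod 53) since 4·40 = 160 ≡ 1, so λ ≡ 8·40 ≡ 2.
  x = λ² - 18 - 18 = 4 - 36 ≡ 21; y = λ·(18 - 21) - 2 ≡ 45. → (21, 45)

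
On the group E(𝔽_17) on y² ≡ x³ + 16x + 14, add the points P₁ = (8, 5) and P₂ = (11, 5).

(8, 5) + (11, 5). λ = (5 - 5)/(11 - 8) ≡ 0/3 mod 17. 3⁻¹ ≡ 6 (mod 17) since 3·6 = 18 ≡ 1, so λ ≡ 0.
  x = λ² - 8 - 11 = 0 - 19 ≡ 15; y = λ·(8 - 15) - 5 ≡ 12. → (15, 12)

(15, 12)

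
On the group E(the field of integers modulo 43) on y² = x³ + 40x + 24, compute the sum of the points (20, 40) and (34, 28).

(20, 40) + (34, 28). λ = (28 - 40)/(34 - 20) ≡ 31/14 mod 43. 14⁻¹ ≡ 40 (mod 43), so λ ≡ 36.
  x = λ² - 20 - 34 = 1296 - 54 ≡ 38; y = λ·(20 - 38) - 40 ≡ 0. → (38, 0)

(38, 0)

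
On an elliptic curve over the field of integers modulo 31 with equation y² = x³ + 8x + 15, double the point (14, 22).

tangent at (14, 22): λ = (3·14² + 8)/(2·22) ≡ 7/13. 13⁻¹ ≡ 12 (mod 31), so λ ≡ 7·12 ≡ 22.
  x = λ² - 14 - 14 = 484 - 28 ≡ 22; y = λ·(14 - 22) - 22 ≡ 19. → (22, 19)

(22, 19)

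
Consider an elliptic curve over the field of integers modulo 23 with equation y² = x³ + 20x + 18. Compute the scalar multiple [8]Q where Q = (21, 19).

Double-and-add on 8 = (1000)₂. Start with Q = (21, 19) for the leading 1-bit.
double: tangent at (21, 19): λ = (3·21² + 20)/(2·19) ≡ 9/15. 15⁻¹ ≡ 20 (mod 23), so λ ≡ 9·20 ≡ 19.
  x = λ² - 21 - 21 = 361 - 42 ≡ 20; y = λ·(21 - 20) - 19 ≡ 0. → (20, 0)
double: (20, 0) + (20, 0): same x and y₁ ≡ -y₂, so the sum is O.
double: O + O = O (identity).

O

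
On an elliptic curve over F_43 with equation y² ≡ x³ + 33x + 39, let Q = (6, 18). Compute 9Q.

Double-and-add on 9 = (1001)₂. Start with Q = (6, 18) for the leading 1-bit.
double: tangent at (6, 18): λ = (3·6² + 33)/(2·18) ≡ 12/36. 36⁻¹ ≡ 6 (mod 43) since 36·6 = 216 ≡ 1, so λ ≡ 12·6 ≡ 29.
  x = λ² - 6 - 6 = 841 - 12 ≡ 12; y = λ·(6 - 12) - 18 ≡ 23. → (12, 23)
double: tangent at (12, 23): λ = (3·12² + 33)/(2·23) ≡ 35/3. 3⁻¹ ≡ 29 (mod 43), so λ ≡ 35·29 ≡ 26.
  x = λ² - 12 - 12 = 676 - 24 ≡ 7; y = λ·(12 - 7) - 23 ≡ 21. → (7, 21)
double: tangent at (7, 21): λ = (3·7² + 33)/(2·21) ≡ 8/42. 42⁻¹ ≡ 42 (mod 43) since 42·42 = 1764 ≡ 1, so λ ≡ 8·42 ≡ 35.
  x = λ² - 7 - 7 = 1225 - 14 ≡ 7; y = λ·(7 - 7) - 21 ≡ 22. → (7, 22)
add Q: (7, 22) + (6, 18). λ = (18 - 22)/(6 - 7) ≡ 39/42 mod 43. 42⁻¹ ≡ 42 (mod 43) since 42·42 = 1764 ≡ 1, so λ ≡ 4.
  x = λ² - 7 - 6 = 16 - 13 ≡ 3; y = λ·(7 - 3) - 22 ≡ 37. → (3, 37)

(3, 37)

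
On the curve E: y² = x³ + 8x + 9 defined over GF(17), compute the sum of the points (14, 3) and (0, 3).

(3, 14)

(14, 3) + (0, 3). λ = (3 - 3)/(0 - 14) ≡ 0/3 mod 17. 3⁻¹ ≡ 6 (mod 17), so λ ≡ 0.
  x = λ² - 14 - 0 = 0 - 14 ≡ 3; y = λ·(14 - 3) - 3 ≡ 14. → (3, 14)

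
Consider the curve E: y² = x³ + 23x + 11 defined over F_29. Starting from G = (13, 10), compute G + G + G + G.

(18, 15)

Repeated addition: build up to 4G.
2G: tangent at (13, 10): λ = (3·13² + 23)/(2·10) ≡ 8/20. 20⁻¹ ≡ 16 (mod 29) since 20·16 = 320 ≡ 1, so λ ≡ 8·16 ≡ 12.
  x = λ² - 13 - 13 = 144 - 26 ≡ 2; y = λ·(13 - 2) - 10 ≡ 6. → (2, 6)
3G: (2, 6) + (13, 10). λ = (10 - 6)/(13 - 2) ≡ 4/11 mod 29. 11⁻¹ ≡ 8 (mod 29), so λ ≡ 3.
  x = λ² - 2 - 13 = 9 - 15 ≡ 23; y = λ·(2 - 23) - 6 ≡ 18. → (23, 18)
4G: (23, 18) + (13, 10). λ = (10 - 18)/(13 - 23) ≡ 21/19 mod 29. 19⁻¹ ≡ 26 (mod 29) since 19·26 = 494 ≡ 1, so λ ≡ 24.
  x = λ² - 23 - 13 = 576 - 36 ≡ 18; y = λ·(23 - 18) - 18 ≡ 15. → (18, 15)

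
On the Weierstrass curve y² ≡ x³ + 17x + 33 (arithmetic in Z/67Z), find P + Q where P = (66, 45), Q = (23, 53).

(60, 24)

(66, 45) + (23, 53). λ = (53 - 45)/(23 - 66) ≡ 8/24 mod 67. 24⁻¹ ≡ 14 (mod 67), so λ ≡ 45.
  x = λ² - 66 - 23 = 2025 - 89 ≡ 60; y = λ·(66 - 60) - 45 ≡ 24. → (60, 24)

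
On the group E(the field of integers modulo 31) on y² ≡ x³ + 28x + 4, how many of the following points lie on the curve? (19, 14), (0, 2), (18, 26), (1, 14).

1

(19, 14): 14² ≡ 10, rhs ≡ 17 → off.
(0, 2): 2² ≡ 4, rhs ≡ 4 → on.
(18, 26): 26² ≡ 25, rhs ≡ 16 → off.
(1, 14): 14² ≡ 10, rhs ≡ 2 → off.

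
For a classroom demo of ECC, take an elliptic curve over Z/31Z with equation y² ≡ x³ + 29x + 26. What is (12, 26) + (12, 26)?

tangent at (12, 26): λ = (3·12² + 29)/(2·26) ≡ 27/21. 21⁻¹ ≡ 3 (mod 31), so λ ≡ 27·3 ≡ 19.
  x = λ² - 12 - 12 = 361 - 24 ≡ 27; y = λ·(12 - 27) - 26 ≡ 30. → (27, 30)

(27, 30)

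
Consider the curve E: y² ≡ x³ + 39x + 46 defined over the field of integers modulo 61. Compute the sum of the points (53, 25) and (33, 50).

(49, 31)

(53, 25) + (33, 50). λ = (50 - 25)/(33 - 53) ≡ 25/41 mod 61. 41⁻¹ ≡ 3 (mod 61), so λ ≡ 14.
  x = λ² - 53 - 33 = 196 - 86 ≡ 49; y = λ·(53 - 49) - 25 ≡ 31. → (49, 31)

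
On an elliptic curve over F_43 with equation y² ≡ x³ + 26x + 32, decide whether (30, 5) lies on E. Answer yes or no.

no

y² = 5² ≡ 25; x³ + 26x + 32 = 27812 ≡ 34 (mod 43). 25 ≠ 34.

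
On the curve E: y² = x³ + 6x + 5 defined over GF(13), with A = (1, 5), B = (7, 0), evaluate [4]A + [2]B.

First 4A:
Double-and-add on 4 = (100)₂. Start with A = (1, 5) for the leading 1-bit.
double: tangent at (1, 5): λ = (3·1² + 6)/(2·5) ≡ 9/10. 10⁻¹ ≡ 4 (mod 13), so λ ≡ 9·4 ≡ 10.
  x = λ² - 1 - 1 = 100 - 2 ≡ 7; y = λ·(1 - 7) - 5 ≡ 0. → (7, 0)
double: (7, 0) + (7, 0): same x and y₁ ≡ -y₂, so the sum is O.
4A = O.
Next 2B:
Repeated addition: build up to 2B.
2B: (7, 0) + (7, 0): same x and y₁ ≡ -y₂, so the sum is O.
2B = O.
Finally 4A + 2B:
O + O = O (identity).

O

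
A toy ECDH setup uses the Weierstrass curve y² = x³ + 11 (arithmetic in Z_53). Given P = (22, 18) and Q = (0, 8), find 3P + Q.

(8, 24)

First 3P:
Repeated addition: build up to 3P.
2P: tangent at (22, 18): λ = (3·22² + 0)/(2·18) ≡ 21/36. 36⁻¹ ≡ 28 (mod 53) since 36·28 = 1008 ≡ 1, so λ ≡ 21·28 ≡ 5.
  x = λ² - 22 - 22 = 25 - 44 ≡ 34; y = λ·(22 - 34) - 18 ≡ 28. → (34, 28)
3P: (34, 28) + (22, 18). λ = (18 - 28)/(22 - 34) ≡ 43/41 mod 53. 41⁻¹ ≡ 22 (mod 53) since 41·22 = 902 ≡ 1, so λ ≡ 45.
  x = λ² - 34 - 22 = 2025 - 56 ≡ 8; y = λ·(34 - 8) - 28 ≡ 29. → (8, 29)
3P = (8, 29).
Finally 3P + Q:
(8, 29) + (0, 8). λ = (8 - 29)/(0 - 8) ≡ 32/45 mod 53. 45⁻¹ ≡ 33 (mod 53) since 45·33 = 1485 ≡ 1, so λ ≡ 49.
  x = λ² - 8 - 0 = 2401 - 8 ≡ 8; y = λ·(8 - 8) - 29 ≡ 24. → (8, 24)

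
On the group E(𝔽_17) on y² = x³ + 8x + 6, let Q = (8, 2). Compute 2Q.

(2, 9)

tangent at (8, 2): λ = (3·8² + 8)/(2·2) ≡ 13/4. 4⁻¹ ≡ 13 (mod 17), so λ ≡ 13·13 ≡ 16.
  x = λ² - 8 - 8 = 256 - 16 ≡ 2; y = λ·(8 - 2) - 2 ≡ 9. → (2, 9)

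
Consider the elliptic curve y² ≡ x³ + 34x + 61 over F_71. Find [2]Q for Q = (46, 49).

tangent at (46, 49): λ = (3·46² + 34)/(2·49) ≡ 63/27. 27⁻¹ ≡ 50 (mod 71) since 27·50 = 1350 ≡ 1, so λ ≡ 63·50 ≡ 26.
  x = λ² - 46 - 46 = 676 - 92 ≡ 16; y = λ·(46 - 16) - 49 ≡ 21. → (16, 21)

(16, 21)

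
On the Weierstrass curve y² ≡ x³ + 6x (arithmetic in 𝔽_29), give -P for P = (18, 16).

(18, 13)

-(18, 16) = (18, -16 mod 29) = (18, 13).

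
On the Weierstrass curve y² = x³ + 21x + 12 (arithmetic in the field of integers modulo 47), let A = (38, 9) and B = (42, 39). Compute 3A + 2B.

O

First 3A:
Repeated addition: build up to 3A.
2A: tangent at (38, 9): λ = (3·38² + 21)/(2·9) ≡ 29/18. 18⁻¹ ≡ 34 (mod 47) since 18·34 = 612 ≡ 1, so λ ≡ 29·34 ≡ 46.
  x = λ² - 38 - 38 = 2116 - 76 ≡ 19; y = λ·(38 - 19) - 9 ≡ 19. → (19, 19)
3A: (19, 19) + (38, 9). λ = (9 - 19)/(38 - 19) ≡ 37/19 mod 47. 19⁻¹ ≡ 5 (mod 47) since 19·5 = 95 ≡ 1, so λ ≡ 44.
  x = λ² - 19 - 38 = 1936 - 57 ≡ 46; y = λ·(19 - 46) - 19 ≡ 15. → (46, 15)
3A = (46, 15).
Next 2B:
Repeated addition: build up to 2B.
2B: tangent at (42, 39): λ = (3·42² + 21)/(2·39) ≡ 2/31. 31⁻¹ ≡ 44 (mod 47), so λ ≡ 2·44 ≡ 41.
  x = λ² - 42 - 42 = 1681 - 84 ≡ 46; y = λ·(42 - 46) - 39 ≡ 32. → (46, 32)
2B = (46, 32).
Finally 3A + 2B:
(46, 15) + (46, 32): same x and y₁ ≡ -y₂, so the sum is the point at infinity.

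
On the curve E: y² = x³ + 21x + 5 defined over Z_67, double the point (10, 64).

tangent at (10, 64): λ = (3·10² + 21)/(2·64) ≡ 53/61. 61⁻¹ ≡ 11 (mod 67), so λ ≡ 53·11 ≡ 47.
  x = λ² - 10 - 10 = 2209 - 20 ≡ 45; y = λ·(10 - 45) - 64 ≡ 33. → (45, 33)

(45, 33)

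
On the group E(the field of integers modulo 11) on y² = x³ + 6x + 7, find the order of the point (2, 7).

4

2P: tangent at (2, 7): λ = (3·2² + 6)/(2·7) ≡ 7/3. 3⁻¹ ≡ 4 (mod 11), so λ ≡ 7·4 ≡ 6.
  x = λ² - 2 - 2 = 36 - 4 ≡ 10; y = λ·(2 - 10) - 7 ≡ 0. → (10, 0)
3P: (10, 0) + (2, 7). λ = (7 - 0)/(2 - 10) ≡ 7/3 mod 11. 3⁻¹ ≡ 4 (mod 11), so λ ≡ 6.
  x = λ² - 10 - 2 = 36 - 12 ≡ 2; y = λ·(10 - 2) - 0 ≡ 4. → (2, 4)
4P: (2, 4) + (2, 7): same x and y₁ ≡ -y₂, so the sum is 𝒪.
4P = 𝒪, so the order is 4.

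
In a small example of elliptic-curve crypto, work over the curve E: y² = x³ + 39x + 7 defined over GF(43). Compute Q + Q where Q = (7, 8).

tangent at (7, 8): λ = (3·7² + 39)/(2·8) ≡ 14/16. 16⁻¹ ≡ 35 (mod 43), so λ ≡ 14·35 ≡ 17.
  x = λ² - 7 - 7 = 289 - 14 ≡ 17; y = λ·(7 - 17) - 8 ≡ 37. → (17, 37)

(17, 37)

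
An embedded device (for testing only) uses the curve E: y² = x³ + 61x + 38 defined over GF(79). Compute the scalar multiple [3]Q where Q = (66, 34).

(73, 76)

Repeated addition: build up to 3Q.
2Q: tangent at (66, 34): λ = (3·66² + 61)/(2·34) ≡ 15/68. 68⁻¹ ≡ 43 (mod 79) since 68·43 = 2924 ≡ 1, so λ ≡ 15·43 ≡ 13.
  x = λ² - 66 - 66 = 169 - 132 ≡ 37; y = λ·(66 - 37) - 34 ≡ 27. → (37, 27)
3Q: (37, 27) + (66, 34). λ = (34 - 27)/(66 - 37) ≡ 7/29 mod 79. 29⁻¹ ≡ 30 (mod 79), so λ ≡ 52.
  x = λ² - 37 - 66 = 2704 - 103 ≡ 73; y = λ·(37 - 73) - 27 ≡ 76. → (73, 76)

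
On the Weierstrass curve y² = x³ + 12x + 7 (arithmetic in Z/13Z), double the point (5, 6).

(6, 3)

tangent at (5, 6): λ = (3·5² + 12)/(2·6) ≡ 9/12. 12⁻¹ ≡ 12 (mod 13), so λ ≡ 9·12 ≡ 4.
  x = λ² - 5 - 5 = 16 - 10 ≡ 6; y = λ·(5 - 6) - 6 ≡ 3. → (6, 3)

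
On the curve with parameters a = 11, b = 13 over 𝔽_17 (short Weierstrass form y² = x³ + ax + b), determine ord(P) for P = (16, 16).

2P: tangent at (16, 16): λ = (3·16² + 11)/(2·16) ≡ 14/15. 15⁻¹ ≡ 8 (mod 17) since 15·8 = 120 ≡ 1, so λ ≡ 14·8 ≡ 10.
  x = λ² - 16 - 16 = 100 - 32 ≡ 0; y = λ·(16 - 0) - 16 ≡ 8. → (0, 8)
3P: (0, 8) + (16, 16). λ = (16 - 8)/(16 - 0) ≡ 8/16 mod 17. 16⁻¹ ≡ 16 (mod 17) since 16·16 = 256 ≡ 1, so λ ≡ 9.
  x = λ² - 0 - 16 = 81 - 16 ≡ 14; y = λ·(0 - 14) - 8 ≡ 2. → (14, 2)
4P: (14, 2) + (16, 16). λ = (16 - 2)/(16 - 14) ≡ 14/2 mod 17. 2⁻¹ ≡ 9 (mod 17), so λ ≡ 7.
  x = λ² - 14 - 16 = 49 - 30 ≡ 2; y = λ·(14 - 2) - 2 ≡ 14. → (2, 14)
5P: (2, 14) + (16, 16). λ = (16 - 14)/(16 - 2) ≡ 2/14 mod 17. 14⁻¹ ≡ 11 (mod 17), so λ ≡ 5.
  x = λ² - 2 - 16 = 25 - 18 ≡ 7; y = λ·(2 - 7) - 14 ≡ 12. → (7, 12)
6P: (7, 12) + (16, 16). λ = (16 - 12)/(16 - 7) ≡ 4/9 mod 17. 9⁻¹ ≡ 2 (mod 17), so λ ≡ 8.
  x = λ² - 7 - 16 = 64 - 23 ≡ 7; y = λ·(7 - 7) - 12 ≡ 5. → (7, 5)
7P: (7, 5) + (16, 16). λ = (16 - 5)/(16 - 7) ≡ 11/9 mod 17. 9⁻¹ ≡ 2 (mod 17) since 9·2 = 18 ≡ 1, so λ ≡ 5.
  x = λ² - 7 - 16 = 25 - 23 ≡ 2; y = λ·(7 - 2) - 5 ≡ 3. → (2, 3)
8P: (2, 3) + (16, 16). λ = (16 - 3)/(16 - 2) ≡ 13/14 mod 17. 14⁻¹ ≡ 11 (mod 17) since 14·11 = 154 ≡ 1, so λ ≡ 7.
  x = λ² - 2 - 16 = 49 - 18 ≡ 14; y = λ·(2 - 14) - 3 ≡ 15. → (14, 15)
9P: (14, 15) + (16, 16). λ = (16 - 15)/(16 - 14) ≡ 1/2 mod 17. 2⁻¹ ≡ 9 (mod 17), so λ ≡ 9.
  x = λ² - 14 - 16 = 81 - 30 ≡ 0; y = λ·(14 - 0) - 15 ≡ 9. → (0, 9)
10P: (0, 9) + (16, 16). λ = (16 - 9)/(16 - 0) ≡ 7/16 mod 17. 16⁻¹ ≡ 16 (mod 17), so λ ≡ 10.
  x = λ² - 0 - 16 = 100 - 16 ≡ 16; y = λ·(0 - 16) - 9 ≡ 1. → (16, 1)
11P: (16, 1) + (16, 16): same x and y₁ ≡ -y₂, so the sum is the point at infinity.
11P = the point at infinity, so the order is 11.

11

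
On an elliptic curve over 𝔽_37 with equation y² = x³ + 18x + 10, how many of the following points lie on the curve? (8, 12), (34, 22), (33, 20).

1

(8, 12): 12² ≡ 33, rhs ≡ 0 → off.
(34, 22): 22² ≡ 3, rhs ≡ 3 → on.
(33, 20): 20² ≡ 30, rhs ≡ 22 → off.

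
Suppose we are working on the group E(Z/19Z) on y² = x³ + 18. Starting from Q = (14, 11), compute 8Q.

(18, 6)

Repeated addition: build up to 8Q.
2Q: tangent at (14, 11): λ = (3·14² + 0)/(2·11) ≡ 18/3. 3⁻¹ ≡ 13 (mod 19) since 3·13 = 39 ≡ 1, so λ ≡ 18·13 ≡ 6.
  x = λ² - 14 - 14 = 36 - 28 ≡ 8; y = λ·(14 - 8) - 11 ≡ 6. → (8, 6)
3Q: (8, 6) + (14, 11). λ = (11 - 6)/(14 - 8) ≡ 5/6 mod 19. 6⁻¹ ≡ 16 (mod 19), so λ ≡ 4.
  x = λ² - 8 - 14 = 16 - 22 ≡ 13; y = λ·(8 - 13) - 6 ≡ 12. → (13, 12)
4Q: (13, 12) + (14, 11). λ = (11 - 12)/(14 - 13) ≡ 18/1 mod 19. 1⁻¹ ≡ 1 (mod 19) since 1·1 = 1 ≡ 1, so λ ≡ 18.
  x = λ² - 13 - 14 = 324 - 27 ≡ 12; y = λ·(13 - 12) - 12 ≡ 6. → (12, 6)
5Q: (12, 6) + (14, 11). λ = (11 - 6)/(14 - 12) ≡ 5/2 mod 19. 2⁻¹ ≡ 10 (mod 19) since 2·10 = 20 ≡ 1, so λ ≡ 12.
  x = λ² - 12 - 14 = 144 - 26 ≡ 4; y = λ·(12 - 4) - 6 ≡ 14. → (4, 14)
6Q: (4, 14) + (14, 11). λ = (11 - 14)/(14 - 4) ≡ 16/10 mod 19. 10⁻¹ ≡ 2 (mod 19), so λ ≡ 13.
  x = λ² - 4 - 14 = 169 - 18 ≡ 18; y = λ·(4 - 18) - 14 ≡ 13. → (18, 13)
7Q: (18, 13) + (14, 11). λ = (11 - 13)/(14 - 18) ≡ 17/15 mod 19. 15⁻¹ ≡ 14 (mod 19) since 15·14 = 210 ≡ 1, so λ ≡ 10.
  x = λ² - 18 - 14 = 100 - 32 ≡ 11; y = λ·(18 - 11) - 13 ≡ 0. → (11, 0)
8Q: (11, 0) + (14, 11). λ = (11 - 0)/(14 - 11) ≡ 11/3 mod 19. 3⁻¹ ≡ 13 (mod 19), so λ ≡ 10.
  x = λ² - 11 - 14 = 100 - 25 ≡ 18; y = λ·(11 - 18) - 0 ≡ 6. → (18, 6)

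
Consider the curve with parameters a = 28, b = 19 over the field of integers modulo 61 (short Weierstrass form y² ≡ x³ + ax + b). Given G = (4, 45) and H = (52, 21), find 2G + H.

(40, 28)

First 2G:
Repeated addition: build up to 2G.
2G: tangent at (4, 45): λ = (3·4² + 28)/(2·45) ≡ 15/29. 29⁻¹ ≡ 40 (mod 61), so λ ≡ 15·40 ≡ 51.
  x = λ² - 4 - 4 = 2601 - 8 ≡ 31; y = λ·(4 - 31) - 45 ≡ 42. → (31, 42)
2G = (31, 42).
Finally 2G + H:
(31, 42) + (52, 21). λ = (21 - 42)/(52 - 31) ≡ 40/21 mod 61. 21⁻¹ ≡ 32 (mod 61), so λ ≡ 60.
  x = λ² - 31 - 52 = 3600 - 83 ≡ 40; y = λ·(31 - 40) - 42 ≡ 28. → (40, 28)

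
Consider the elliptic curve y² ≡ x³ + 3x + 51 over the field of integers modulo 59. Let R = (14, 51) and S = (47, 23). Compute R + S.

(14, 51) + (47, 23). λ = (23 - 51)/(47 - 14) ≡ 31/33 mod 59. 33⁻¹ ≡ 34 (mod 59), so λ ≡ 51.
  x = λ² - 14 - 47 = 2601 - 61 ≡ 3; y = λ·(14 - 3) - 51 ≡ 38. → (3, 38)

(3, 38)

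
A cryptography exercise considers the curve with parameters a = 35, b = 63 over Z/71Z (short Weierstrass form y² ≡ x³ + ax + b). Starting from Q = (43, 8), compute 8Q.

Repeated addition: build up to 8Q.
2Q: tangent at (43, 8): λ = (3·43² + 35)/(2·8) ≡ 44/16. 16⁻¹ ≡ 40 (mod 71), so λ ≡ 44·40 ≡ 56.
  x = λ² - 43 - 43 = 3136 - 86 ≡ 68; y = λ·(43 - 68) - 8 ≡ 12. → (68, 12)
3Q: (68, 12) + (43, 8). λ = (8 - 12)/(43 - 68) ≡ 67/46 mod 71. 46⁻¹ ≡ 17 (mod 71), so λ ≡ 3.
  x = λ² - 68 - 43 = 9 - 111 ≡ 40; y = λ·(68 - 40) - 12 ≡ 1. → (40, 1)
4Q: (40, 1) + (43, 8). λ = (8 - 1)/(43 - 40) ≡ 7/3 mod 71. 3⁻¹ ≡ 24 (mod 71) since 3·24 = 72 ≡ 1, so λ ≡ 26.
  x = λ² - 40 - 43 = 676 - 83 ≡ 25; y = λ·(40 - 25) - 1 ≡ 34. → (25, 34)
5Q: (25, 34) + (43, 8). λ = (8 - 34)/(43 - 25) ≡ 45/18 mod 71. 18⁻¹ ≡ 4 (mod 71), so λ ≡ 38.
  x = λ² - 25 - 43 = 1444 - 68 ≡ 27; y = λ·(25 - 27) - 34 ≡ 32. → (27, 32)
6Q: (27, 32) + (43, 8). λ = (8 - 32)/(43 - 27) ≡ 47/16 mod 71. 16⁻¹ ≡ 40 (mod 71) since 16·40 = 640 ≡ 1, so λ ≡ 34.
  x = λ² - 27 - 43 = 1156 - 70 ≡ 21; y = λ·(27 - 21) - 32 ≡ 30. → (21, 30)
7Q: (21, 30) + (43, 8). λ = (8 - 30)/(43 - 21) ≡ 49/22 mod 71. 22⁻¹ ≡ 42 (mod 71), so λ ≡ 70.
  x = λ² - 21 - 43 = 4900 - 64 ≡ 8; y = λ·(21 - 8) - 30 ≡ 28. → (8, 28)
8Q: (8, 28) + (43, 8). λ = (8 - 28)/(43 - 8) ≡ 51/35 mod 71. 35⁻¹ ≡ 69 (mod 71), so λ ≡ 40.
  x = λ² - 8 - 43 = 1600 - 51 ≡ 58; y = λ·(8 - 58) - 28 ≡ 31. → (58, 31)

(58, 31)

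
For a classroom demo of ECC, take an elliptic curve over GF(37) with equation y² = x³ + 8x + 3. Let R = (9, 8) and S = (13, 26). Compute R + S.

(26, 8)

(9, 8) + (13, 26). λ = (26 - 8)/(13 - 9) ≡ 18/4 mod 37. 4⁻¹ ≡ 28 (mod 37) since 4·28 = 112 ≡ 1, so λ ≡ 23.
  x = λ² - 9 - 13 = 529 - 22 ≡ 26; y = λ·(9 - 26) - 8 ≡ 8. → (26, 8)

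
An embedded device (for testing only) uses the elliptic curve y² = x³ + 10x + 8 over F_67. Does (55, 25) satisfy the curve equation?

no

y² = 25² ≡ 22; x³ + 10x + 8 = 166933 ≡ 36 (mod 67). 22 ≠ 36.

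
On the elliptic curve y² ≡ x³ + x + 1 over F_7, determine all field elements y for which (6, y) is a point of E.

x³ + 1x + 1 = 223 ≡ 6 (mod 7).
6 is a non-residue mod 7; no y exists.

none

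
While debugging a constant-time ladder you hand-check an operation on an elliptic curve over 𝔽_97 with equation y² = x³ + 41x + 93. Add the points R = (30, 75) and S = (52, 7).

(30, 75) + (52, 7). λ = (7 - 75)/(52 - 30) ≡ 29/22 mod 97. 22⁻¹ ≡ 75 (mod 97) since 22·75 = 1650 ≡ 1, so λ ≡ 41.
  x = λ² - 30 - 52 = 1681 - 82 ≡ 47; y = λ·(30 - 47) - 75 ≡ 4. → (47, 4)

(47, 4)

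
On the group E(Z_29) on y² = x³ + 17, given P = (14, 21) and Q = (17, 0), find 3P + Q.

(4, 20)

First 3P:
Repeated addition: build up to 3P.
2P: tangent at (14, 21): λ = (3·14² + 0)/(2·21) ≡ 8/13. 13⁻¹ ≡ 9 (mod 29) since 13·9 = 117 ≡ 1, so λ ≡ 8·9 ≡ 14.
  x = λ² - 14 - 14 = 196 - 28 ≡ 23; y = λ·(14 - 23) - 21 ≡ 27. → (23, 27)
3P: (23, 27) + (14, 21). λ = (21 - 27)/(14 - 23) ≡ 23/20 mod 29. 20⁻¹ ≡ 16 (mod 29), so λ ≡ 20.
  x = λ² - 23 - 14 = 400 - 37 ≡ 15; y = λ·(23 - 15) - 27 ≡ 17. → (15, 17)
3P = (15, 17).
Finally 3P + Q:
(15, 17) + (17, 0). λ = (0 - 17)/(17 - 15) ≡ 12/2 mod 29. 2⁻¹ ≡ 15 (mod 29) since 2·15 = 30 ≡ 1, so λ ≡ 6.
  x = λ² - 15 - 17 = 36 - 32 ≡ 4; y = λ·(15 - 4) - 17 ≡ 20. → (4, 20)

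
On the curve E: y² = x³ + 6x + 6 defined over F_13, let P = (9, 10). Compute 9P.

Repeated addition: build up to 9P.
2P: tangent at (9, 10): λ = (3·9² + 6)/(2·10) ≡ 2/7. 7⁻¹ ≡ 2 (mod 13) since 7·2 = 14 ≡ 1, so λ ≡ 2·2 ≡ 4.
  x = λ² - 9 - 9 = 16 - 18 ≡ 11; y = λ·(9 - 11) - 10 ≡ 8. → (11, 8)
3P: (11, 8) + (9, 10). λ = (10 - 8)/(9 - 11) ≡ 2/11 mod 13. 11⁻¹ ≡ 6 (mod 13), so λ ≡ 12.
  x = λ² - 11 - 9 = 144 - 20 ≡ 7; y = λ·(11 - 7) - 8 ≡ 1. → (7, 1)
4P: (7, 1) + (9, 10). λ = (10 - 1)/(9 - 7) ≡ 9/2 mod 13. 2⁻¹ ≡ 7 (mod 13) since 2·7 = 14 ≡ 1, so λ ≡ 11.
  x = λ² - 7 - 9 = 121 - 16 ≡ 1; y = λ·(7 - 1) - 1 ≡ 0. → (1, 0)
5P: (1, 0) + (9, 10). λ = (10 - 0)/(9 - 1) ≡ 10/8 mod 13. 8⁻¹ ≡ 5 (mod 13), so λ ≡ 11.
  x = λ² - 1 - 9 = 121 - 10 ≡ 7; y = λ·(1 - 7) - 0 ≡ 12. → (7, 12)
6P: (7, 12) + (9, 10). λ = (10 - 12)/(9 - 7) ≡ 11/2 mod 13. 2⁻¹ ≡ 7 (mod 13), so λ ≡ 12.
  x = λ² - 7 - 9 = 144 - 16 ≡ 11; y = λ·(7 - 11) - 12 ≡ 5. → (11, 5)
7P: (11, 5) + (9, 10). λ = (10 - 5)/(9 - 11) ≡ 5/11 mod 13. 11⁻¹ ≡ 6 (mod 13), so λ ≡ 4.
  x = λ² - 11 - 9 = 16 - 20 ≡ 9; y = λ·(11 - 9) - 5 ≡ 3. → (9, 3)
8P: (9, 3) + (9, 10): same x and y₁ ≡ -y₂, so the sum is 𝒪.
9P: 𝒪 + (9, 10) = (9, 10) (identity).

(9, 10)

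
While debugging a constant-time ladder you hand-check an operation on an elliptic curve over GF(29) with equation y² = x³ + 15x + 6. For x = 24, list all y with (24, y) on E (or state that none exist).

3, 26

x³ + 15x + 6 = 14190 ≡ 9 (mod 29).
Square roots of 9 mod 29: 3 and 26 (since 3² = 9 ≡ 9).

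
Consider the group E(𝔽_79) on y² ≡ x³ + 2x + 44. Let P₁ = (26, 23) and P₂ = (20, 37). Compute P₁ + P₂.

(56, 47)

(26, 23) + (20, 37). λ = (37 - 23)/(20 - 26) ≡ 14/73 mod 79. 73⁻¹ ≡ 13 (mod 79), so λ ≡ 24.
  x = λ² - 26 - 20 = 576 - 46 ≡ 56; y = λ·(26 - 56) - 23 ≡ 47. → (56, 47)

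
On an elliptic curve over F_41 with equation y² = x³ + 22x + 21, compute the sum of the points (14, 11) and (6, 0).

(12, 2)

(14, 11) + (6, 0). λ = (0 - 11)/(6 - 14) ≡ 30/33 mod 41. 33⁻¹ ≡ 5 (mod 41) since 33·5 = 165 ≡ 1, so λ ≡ 27.
  x = λ² - 14 - 6 = 729 - 20 ≡ 12; y = λ·(14 - 12) - 11 ≡ 2. → (12, 2)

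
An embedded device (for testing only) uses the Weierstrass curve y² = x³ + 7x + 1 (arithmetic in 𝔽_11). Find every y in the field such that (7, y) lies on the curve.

x³ + 7x + 1 = 393 ≡ 8 (mod 11).
8 is a non-residue mod 11; no y exists.

none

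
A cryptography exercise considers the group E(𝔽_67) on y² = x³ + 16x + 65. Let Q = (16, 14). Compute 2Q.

(15, 14)

tangent at (16, 14): λ = (3·16² + 16)/(2·14) ≡ 47/28. 28⁻¹ ≡ 12 (mod 67) since 28·12 = 336 ≡ 1, so λ ≡ 47·12 ≡ 28.
  x = λ² - 16 - 16 = 784 - 32 ≡ 15; y = λ·(16 - 15) - 14 ≡ 14. → (15, 14)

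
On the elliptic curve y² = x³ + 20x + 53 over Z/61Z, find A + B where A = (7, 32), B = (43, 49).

(14, 24)

(7, 32) + (43, 49). λ = (49 - 32)/(43 - 7) ≡ 17/36 mod 61. 36⁻¹ ≡ 39 (mod 61), so λ ≡ 53.
  x = λ² - 7 - 43 = 2809 - 50 ≡ 14; y = λ·(7 - 14) - 32 ≡ 24. → (14, 24)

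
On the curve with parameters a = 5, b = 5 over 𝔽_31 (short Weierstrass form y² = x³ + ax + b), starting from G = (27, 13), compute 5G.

Double-and-add on 5 = (101)₂. Start with G = (27, 13) for the leading 1-bit.
double: tangent at (27, 13): λ = (3·27² + 5)/(2·13) ≡ 22/26. 26⁻¹ ≡ 6 (mod 31) since 26·6 = 156 ≡ 1, so λ ≡ 22·6 ≡ 8.
  x = λ² - 27 - 27 = 64 - 54 ≡ 10; y = λ·(27 - 10) - 13 ≡ 30. → (10, 30)
double: tangent at (10, 30): λ = (3·10² + 5)/(2·30) ≡ 26/29. 29⁻¹ ≡ 15 (mod 31) since 29·15 = 435 ≡ 1, so λ ≡ 26·15 ≡ 18.
  x = λ² - 10 - 10 = 324 - 20 ≡ 25; y = λ·(10 - 25) - 30 ≡ 10. → (25, 10)
add G: (25, 10) + (27, 13). λ = (13 - 10)/(27 - 25) ≡ 3/2 mod 31. 2⁻¹ ≡ 16 (mod 31), so λ ≡ 17.
  x = λ² - 25 - 27 = 289 - 52 ≡ 20; y = λ·(25 - 20) - 10 ≡ 13. → (20, 13)

(20, 13)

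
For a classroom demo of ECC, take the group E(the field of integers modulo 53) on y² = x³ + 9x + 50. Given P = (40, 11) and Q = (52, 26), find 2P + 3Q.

(52, 27)

First 2P:
Repeated addition: build up to 2P.
2P: tangent at (40, 11): λ = (3·40² + 9)/(2·11) ≡ 39/22. 22⁻¹ ≡ 41 (mod 53), so λ ≡ 39·41 ≡ 9.
  x = λ² - 40 - 40 = 81 - 80 ≡ 1; y = λ·(40 - 1) - 11 ≡ 22. → (1, 22)
2P = (1, 22).
Next 3Q:
Repeated addition: build up to 3Q.
2Q: tangent at (52, 26): λ = (3·52² + 9)/(2·26) ≡ 12/52. 52⁻¹ ≡ 52 (mod 53) since 52·52 = 2704 ≡ 1, so λ ≡ 12·52 ≡ 41.
  x = λ² - 52 - 52 = 1681 - 104 ≡ 40; y = λ·(52 - 40) - 26 ≡ 42. → (40, 42)
3Q: (40, 42) + (52, 26). λ = (26 - 42)/(52 - 40) ≡ 37/12 mod 53. 12⁻¹ ≡ 31 (mod 53) since 12·31 = 372 ≡ 1, so λ ≡ 34.
  x = λ² - 40 - 52 = 1156 - 92 ≡ 4; y = λ·(40 - 4) - 42 ≡ 16. → (4, 16)
3Q = (4, 16).
Finally 2P + 3Q:
(1, 22) + (4, 16). λ = (16 - 22)/(4 - 1) ≡ 47/3 mod 53. 3⁻¹ ≡ 18 (mod 53) since 3·18 = 54 ≡ 1, so λ ≡ 51.
  x = λ² - 1 - 4 = 2601 - 5 ≡ 52; y = λ·(1 - 52) - 22 ≡ 27. → (52, 27)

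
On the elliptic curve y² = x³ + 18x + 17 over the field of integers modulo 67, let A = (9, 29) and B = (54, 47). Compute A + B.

(39, 26)

(9, 29) + (54, 47). λ = (47 - 29)/(54 - 9) ≡ 18/45 mod 67. 45⁻¹ ≡ 3 (mod 67), so λ ≡ 54.
  x = λ² - 9 - 54 = 2916 - 63 ≡ 39; y = λ·(9 - 39) - 29 ≡ 26. → (39, 26)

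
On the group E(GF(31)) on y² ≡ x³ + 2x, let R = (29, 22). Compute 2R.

(18, 28)

tangent at (29, 22): λ = (3·29² + 2)/(2·22) ≡ 14/13. 13⁻¹ ≡ 12 (mod 31), so λ ≡ 14·12 ≡ 13.
  x = λ² - 29 - 29 = 169 - 58 ≡ 18; y = λ·(29 - 18) - 22 ≡ 28. → (18, 28)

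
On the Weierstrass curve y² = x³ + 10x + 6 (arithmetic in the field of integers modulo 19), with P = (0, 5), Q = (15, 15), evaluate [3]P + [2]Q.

(1, 13)

First 3P:
Repeated addition: build up to 3P.
2P: tangent at (0, 5): λ = (3·0² + 10)/(2·5) ≡ 10/10. 10⁻¹ ≡ 2 (mod 19), so λ ≡ 10·2 ≡ 1.
  x = λ² - 0 - 0 = 1 - 0 ≡ 1; y = λ·(0 - 1) - 5 ≡ 13. → (1, 13)
3P: (1, 13) + (0, 5). λ = (5 - 13)/(0 - 1) ≡ 11/18 mod 19. 18⁻¹ ≡ 18 (mod 19), so λ ≡ 8.
  x = λ² - 1 - 0 = 64 - 1 ≡ 6; y = λ·(1 - 6) - 13 ≡ 4. → (6, 4)
3P = (6, 4).
Next 2Q:
Repeated addition: build up to 2Q.
2Q: tangent at (15, 15): λ = (3·15² + 10)/(2·15) ≡ 1/11. 11⁻¹ ≡ 7 (mod 19) since 11·7 = 77 ≡ 1, so λ ≡ 1·7 ≡ 7.
  x = λ² - 15 - 15 = 49 - 30 ≡ 0; y = λ·(15 - 0) - 15 ≡ 14. → (0, 14)
2Q = (0, 14).
Finally 3P + 2Q:
(6, 4) + (0, 14). λ = (14 - 4)/(0 - 6) ≡ 10/13 mod 19. 13⁻¹ ≡ 3 (mod 19), so λ ≡ 11.
  x = λ² - 6 - 0 = 121 - 6 ≡ 1; y = λ·(6 - 1) - 4 ≡ 13. → (1, 13)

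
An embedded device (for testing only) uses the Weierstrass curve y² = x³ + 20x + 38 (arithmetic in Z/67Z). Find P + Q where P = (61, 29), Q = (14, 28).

(25, 63)

(61, 29) + (14, 28). λ = (28 - 29)/(14 - 61) ≡ 66/20 mod 67. 20⁻¹ ≡ 57 (mod 67), so λ ≡ 10.
  x = λ² - 61 - 14 = 100 - 75 ≡ 25; y = λ·(61 - 25) - 29 ≡ 63. → (25, 63)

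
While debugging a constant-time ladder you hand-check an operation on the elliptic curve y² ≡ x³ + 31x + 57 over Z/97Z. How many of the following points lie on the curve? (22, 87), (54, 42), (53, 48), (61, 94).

(22, 87): 87² ≡ 3, rhs ≡ 38 → off.
(54, 42): 42² ≡ 18, rhs ≡ 18 → on.
(53, 48): 48² ≡ 73, rhs ≡ 33 → off.
(61, 94): 94² ≡ 9, rhs ≡ 9 → on.

2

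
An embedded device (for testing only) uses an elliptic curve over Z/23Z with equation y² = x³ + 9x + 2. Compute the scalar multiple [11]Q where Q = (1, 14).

(1, 9)

Repeated addition: build up to 11Q.
2Q: tangent at (1, 14): λ = (3·1² + 9)/(2·14) ≡ 12/5. 5⁻¹ ≡ 14 (mod 23), so λ ≡ 12·14 ≡ 7.
  x = λ² - 1 - 1 = 49 - 2 ≡ 1; y = λ·(1 - 1) - 14 ≡ 9. → (1, 9)
3Q: (1, 9) + (1, 14): same x and y₁ ≡ -y₂, so the sum is O.
4Q: O + (1, 14) = (1, 14) (identity).
5Q: tangent at (1, 14): λ = (3·1² + 9)/(2·14) ≡ 12/5. 5⁻¹ ≡ 14 (mod 23), so λ ≡ 12·14 ≡ 7.
  x = λ² - 1 - 1 = 49 - 2 ≡ 1; y = λ·(1 - 1) - 14 ≡ 9. → (1, 9)
6Q: (1, 9) + (1, 14): same x and y₁ ≡ -y₂, so the sum is O.
7Q: O + (1, 14) = (1, 14) (identity).
8Q: tangent at (1, 14): λ = (3·1² + 9)/(2·14) ≡ 12/5. 5⁻¹ ≡ 14 (mod 23), so λ ≡ 12·14 ≡ 7.
  x = λ² - 1 - 1 = 49 - 2 ≡ 1; y = λ·(1 - 1) - 14 ≡ 9. → (1, 9)
9Q: (1, 9) + (1, 14): same x and y₁ ≡ -y₂, so the sum is O.
10Q: O + (1, 14) = (1, 14) (identity).
11Q: tangent at (1, 14): λ = (3·1² + 9)/(2·14) ≡ 12/5. 5⁻¹ ≡ 14 (mod 23), so λ ≡ 12·14 ≡ 7.
  x = λ² - 1 - 1 = 49 - 2 ≡ 1; y = λ·(1 - 1) - 14 ≡ 9. → (1, 9)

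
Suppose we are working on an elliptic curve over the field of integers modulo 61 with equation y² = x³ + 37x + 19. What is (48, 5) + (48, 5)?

(11, 7)

tangent at (48, 5): λ = (3·48² + 37)/(2·5) ≡ 56/10. 10⁻¹ ≡ 55 (mod 61), so λ ≡ 56·55 ≡ 30.
  x = λ² - 48 - 48 = 900 - 96 ≡ 11; y = λ·(48 - 11) - 5 ≡ 7. → (11, 7)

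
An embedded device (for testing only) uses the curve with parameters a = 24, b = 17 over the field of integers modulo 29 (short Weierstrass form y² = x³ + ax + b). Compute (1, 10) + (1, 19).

The two points share x = 1 and their y-coordinates satisfy 10 + 19 ≡ 0 (mod 29), so they are inverses. Their sum is the point at infinity.

O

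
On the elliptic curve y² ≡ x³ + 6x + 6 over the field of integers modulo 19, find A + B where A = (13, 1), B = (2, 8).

(13, 1) + (2, 8). λ = (8 - 1)/(2 - 13) ≡ 7/8 mod 19. 8⁻¹ ≡ 12 (mod 19) since 8·12 = 96 ≡ 1, so λ ≡ 8.
  x = λ² - 13 - 2 = 64 - 15 ≡ 11; y = λ·(13 - 11) - 1 ≡ 15. → (11, 15)

(11, 15)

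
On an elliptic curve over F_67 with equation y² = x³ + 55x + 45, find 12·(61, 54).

Write P = (61, 54).
Double-and-add on 12 = (1100)₂. Start with P = (61, 54) for the leading 1-bit.
double: tangent at (61, 54): λ = (3·61² + 55)/(2·54) ≡ 29/41. 41⁻¹ ≡ 18 (mod 67), so λ ≡ 29·18 ≡ 53.
  x = λ² - 61 - 61 = 2809 - 122 ≡ 7; y = λ·(61 - 7) - 54 ≡ 61. → (7, 61)
add P: (7, 61) + (61, 54). λ = (54 - 61)/(61 - 7) ≡ 60/54 mod 67. 54⁻¹ ≡ 36 (mod 67), so λ ≡ 16.
  x = λ² - 7 - 61 = 256 - 68 ≡ 54; y = λ·(7 - 54) - 61 ≡ 58. → (54, 58)
double: tangent at (54, 58): λ = (3·54² + 55)/(2·58) ≡ 26/49. 49⁻¹ ≡ 26 (mod 67) since 49·26 = 1274 ≡ 1, so λ ≡ 26·26 ≡ 6.
  x = λ² - 54 - 54 = 36 - 108 ≡ 62; y = λ·(54 - 62) - 58 ≡ 28. → (62, 28)
double: tangent at (62, 28): λ = (3·62² + 55)/(2·28) ≡ 63/56. 56⁻¹ ≡ 6 (mod 67), so λ ≡ 63·6 ≡ 43.
  x = λ² - 62 - 62 = 1849 - 124 ≡ 50; y = λ·(62 - 50) - 28 ≡ 19. → (50, 19)

(50, 19)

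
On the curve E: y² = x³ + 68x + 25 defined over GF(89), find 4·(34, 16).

Write P = (34, 16).
Repeated addition: build up to 4P.
2P: tangent at (34, 16): λ = (3·34² + 68)/(2·16) ≡ 65/32. 32⁻¹ ≡ 64 (mod 89), so λ ≡ 65·64 ≡ 66.
  x = λ² - 34 - 34 = 4356 - 68 ≡ 16; y = λ·(34 - 16) - 16 ≡ 15. → (16, 15)
3P: (16, 15) + (34, 16). λ = (16 - 15)/(34 - 16) ≡ 1/18 mod 89. 18⁻¹ ≡ 5 (mod 89), so λ ≡ 5.
  x = λ² - 16 - 34 = 25 - 50 ≡ 64; y = λ·(16 - 64) - 15 ≡ 12. → (64, 12)
4P: (64, 12) + (34, 16). λ = (16 - 12)/(34 - 64) ≡ 4/59 mod 89. 59⁻¹ ≡ 86 (mod 89), so λ ≡ 77.
  x = λ² - 64 - 34 = 5929 - 98 ≡ 46; y = λ·(64 - 46) - 12 ≡ 39. → (46, 39)

(46, 39)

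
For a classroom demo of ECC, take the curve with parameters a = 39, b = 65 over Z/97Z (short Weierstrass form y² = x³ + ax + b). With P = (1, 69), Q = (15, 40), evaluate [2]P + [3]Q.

(0, 29)

First 2P:
Repeated addition: build up to 2P.
2P: tangent at (1, 69): λ = (3·1² + 39)/(2·69) ≡ 42/41. 41⁻¹ ≡ 71 (mod 97), so λ ≡ 42·71 ≡ 72.
  x = λ² - 1 - 1 = 5184 - 2 ≡ 41; y = λ·(1 - 41) - 69 ≡ 58. → (41, 58)
2P = (41, 58).
Next 3Q:
Repeated addition: build up to 3Q.
2Q: tangent at (15, 40): λ = (3·15² + 39)/(2·40) ≡ 35/80. 80⁻¹ ≡ 57 (mod 97), so λ ≡ 35·57 ≡ 55.
  x = λ² - 15 - 15 = 3025 - 30 ≡ 85; y = λ·(15 - 85) - 40 ≡ 87. → (85, 87)
3Q: (85, 87) + (15, 40). λ = (40 - 87)/(15 - 85) ≡ 50/27 mod 97. 27⁻¹ ≡ 18 (mod 97), so λ ≡ 27.
  x = λ² - 85 - 15 = 729 - 100 ≡ 47; y = λ·(85 - 47) - 87 ≡ 66. → (47, 66)
3Q = (47, 66).
Finally 2P + 3Q:
(41, 58) + (47, 66). λ = (66 - 58)/(47 - 41) ≡ 8/6 mod 97. 6⁻¹ ≡ 81 (mod 97), so λ ≡ 66.
  x = λ² - 41 - 47 = 4356 - 88 ≡ 0; y = λ·(41 - 0) - 58 ≡ 29. → (0, 29)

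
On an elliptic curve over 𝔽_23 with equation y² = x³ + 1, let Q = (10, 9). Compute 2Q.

(15, 15)

tangent at (10, 9): λ = (3·10² + 0)/(2·9) ≡ 1/18. 18⁻¹ ≡ 9 (mod 23) since 18·9 = 162 ≡ 1, so λ ≡ 1·9 ≡ 9.
  x = λ² - 10 - 10 = 81 - 20 ≡ 15; y = λ·(10 - 15) - 9 ≡ 15. → (15, 15)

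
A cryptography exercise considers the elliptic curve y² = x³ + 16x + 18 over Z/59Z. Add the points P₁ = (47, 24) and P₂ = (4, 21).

(35, 18)

(47, 24) + (4, 21). λ = (21 - 24)/(4 - 47) ≡ 56/16 mod 59. 16⁻¹ ≡ 48 (mod 59) since 16·48 = 768 ≡ 1, so λ ≡ 33.
  x = λ² - 47 - 4 = 1089 - 51 ≡ 35; y = λ·(47 - 35) - 24 ≡ 18. → (35, 18)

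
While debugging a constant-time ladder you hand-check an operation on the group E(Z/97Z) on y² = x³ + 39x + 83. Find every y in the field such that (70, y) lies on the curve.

x³ + 39x + 83 = 345813 ≡ 8 (mod 97).
Square roots of 8 mod 97: 28 and 69 (since 28² = 784 ≡ 8).

28, 69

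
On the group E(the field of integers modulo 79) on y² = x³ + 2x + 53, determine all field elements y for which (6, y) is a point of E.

x³ + 2x + 53 = 281 ≡ 44 (mod 79).
Square roots of 44 mod 79: 26 and 53 (since 26² = 676 ≡ 44).

26, 53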